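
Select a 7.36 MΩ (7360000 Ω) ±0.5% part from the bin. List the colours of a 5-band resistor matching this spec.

violet, orange, blue, yellow, green

7360000 Ω = 736 × 10^4.
7 → violet
3 → orange
6 → blue
Multiplier 10^4 → yellow.
±0.5% tolerance → green.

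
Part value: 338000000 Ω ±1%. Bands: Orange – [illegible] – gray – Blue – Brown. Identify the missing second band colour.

orange

338000000 Ω = 338 × 10^6.
The second band gives digit 3 of the significand, and 3 is orange.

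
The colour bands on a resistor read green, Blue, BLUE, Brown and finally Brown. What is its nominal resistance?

5660 Ω

Green → 5 (first significant figure)
Blue → 6 (second significant figure)
Blue → 6 (third significant figure)
Brown → ×10 multiplier
566 × 10 = 5660 Ω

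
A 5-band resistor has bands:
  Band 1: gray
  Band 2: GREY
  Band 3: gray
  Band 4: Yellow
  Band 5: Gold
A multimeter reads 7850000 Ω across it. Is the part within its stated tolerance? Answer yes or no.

no

Grey → 8 (first significant figure)
Grey → 8 (second significant figure)
Grey → 8 (third significant figure)
Yellow → ×10^4 multiplier
Gold → ±5% tolerance
888 × 10000 = 8880000 Ω
Allowed range: 8436000 Ω to 9324000 Ω.
7850000 Ω lies outside that range.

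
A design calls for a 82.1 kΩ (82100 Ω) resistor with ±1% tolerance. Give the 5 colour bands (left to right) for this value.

grey, red, brown, red, brown

82100 Ω = 821 × 10^2.
8 → grey
2 → red
1 → brown
Multiplier 10^2 → red.
±1% tolerance → brown.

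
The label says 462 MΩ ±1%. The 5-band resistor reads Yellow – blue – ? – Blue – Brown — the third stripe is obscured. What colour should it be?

462000000 Ω = 462 × 10^6.
The third band gives digit 2 of the significand, and 2 is red.

red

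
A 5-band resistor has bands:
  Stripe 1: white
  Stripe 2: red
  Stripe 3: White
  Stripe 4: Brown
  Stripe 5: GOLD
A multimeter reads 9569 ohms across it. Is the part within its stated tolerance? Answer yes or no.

White → 9 (first significant figure)
Red → 2 (second significant figure)
White → 9 (third significant figure)
Brown → ×10 multiplier
Gold → ±5% tolerance
929 × 10 = 9290 Ω
Allowed range: 8825.5 Ω to 9754.5 Ω.
9569 ohms lies inside that range.

yes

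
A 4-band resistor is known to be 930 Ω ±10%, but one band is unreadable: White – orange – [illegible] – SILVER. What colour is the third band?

930 Ω = 93 × 10^1.
The third band is the multiplier, 10^1, which is brown.

brown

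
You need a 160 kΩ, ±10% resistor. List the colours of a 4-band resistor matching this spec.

brown, blue, yellow, silver

160000 Ω = 16 × 10^4.
1 → brown
6 → blue
Multiplier 10^4 → yellow.
±10% tolerance → silver.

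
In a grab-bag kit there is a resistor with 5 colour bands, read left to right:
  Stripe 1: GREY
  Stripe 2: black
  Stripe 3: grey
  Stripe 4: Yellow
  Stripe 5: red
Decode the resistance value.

Grey → 8 (first significant figure)
Black → 0 (second significant figure)
Grey → 8 (third significant figure)
Yellow → ×10^4 multiplier
808 × 10000 = 8080000 Ω

8080000 Ω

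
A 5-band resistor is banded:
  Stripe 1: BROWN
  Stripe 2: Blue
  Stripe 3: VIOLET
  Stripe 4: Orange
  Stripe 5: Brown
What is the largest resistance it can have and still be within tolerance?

168670 Ω

Brown → 1 (first significant figure)
Blue → 6 (second significant figure)
Violet → 7 (third significant figure)
Orange → ×10^3 multiplier
Brown → ±1% tolerance
167 × 1000 = 167000 Ω
Largest = 167000 × (1 + 1/100) = 168670 Ω.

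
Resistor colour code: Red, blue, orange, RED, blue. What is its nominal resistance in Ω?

26300 Ω

Red → 2 (first significant figure)
Blue → 6 (second significant figure)
Orange → 3 (third significant figure)
Red → ×10^2 multiplier
263 × 100 = 26300 Ω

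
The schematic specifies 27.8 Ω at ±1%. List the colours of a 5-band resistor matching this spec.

red, violet, grey, gold, brown

27.8 Ω = 278 × 10^-1.
2 → red
7 → violet
8 → grey
Multiplier 10^-1 → gold.
±1% tolerance → brown.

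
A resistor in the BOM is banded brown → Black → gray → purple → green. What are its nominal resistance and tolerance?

1080000000 Ω ±0.5%

Brown → 1 (first significant figure)
Black → 0 (second significant figure)
Grey → 8 (third significant figure)
Violet → ×10^7 multiplier
Green → ±0.5% tolerance
108 × 10000000 = 1080000000 Ω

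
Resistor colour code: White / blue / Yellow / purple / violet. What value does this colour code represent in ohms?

9640000000 Ω

White → 9 (first significant figure)
Blue → 6 (second significant figure)
Yellow → 4 (third significant figure)
Violet → ×10^7 multiplier
964 × 10000000 = 9640000000 Ω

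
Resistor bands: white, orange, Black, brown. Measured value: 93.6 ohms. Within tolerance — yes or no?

White → 9 (first significant figure)
Orange → 3 (second significant figure)
Black → ×1 multiplier
Brown → ±1% tolerance
93 × 1 = 93 Ω
Allowed range: 92.07 Ω to 93.93 Ω.
93.6 ohms lies inside that range.

yes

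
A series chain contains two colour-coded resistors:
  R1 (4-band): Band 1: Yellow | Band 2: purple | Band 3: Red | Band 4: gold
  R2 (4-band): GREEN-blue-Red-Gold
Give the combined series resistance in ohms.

R1: yellow, violet → 47; red ×10^2 → 4700 Ω.
R2: green, blue → 56; red ×10^2 → 5600 Ω.
Series: 4700 + 5600 = 10300 Ω.

10300 Ω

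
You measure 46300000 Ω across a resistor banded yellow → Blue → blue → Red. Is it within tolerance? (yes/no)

yes

Yellow → 4 (first significant figure)
Blue → 6 (second significant figure)
Blue → ×10^6 multiplier
Red → ±2% tolerance
46 × 1000000 = 46000000 Ω
Allowed range: 45080000 Ω to 46920000 Ω.
46300000 Ω lies inside that range.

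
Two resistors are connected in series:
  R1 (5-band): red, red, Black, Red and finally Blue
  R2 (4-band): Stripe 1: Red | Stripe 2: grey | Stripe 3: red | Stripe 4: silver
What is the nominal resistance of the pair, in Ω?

R1: red, red, black → 220; red ×10^2 → 22000 Ω.
R2: red, grey → 28; red ×10^2 → 2800 Ω.
Series: 22000 + 2800 = 24800 Ω.

24800 Ω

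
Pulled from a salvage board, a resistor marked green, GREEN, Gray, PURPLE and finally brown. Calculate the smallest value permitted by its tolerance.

Green → 5 (first significant figure)
Green → 5 (second significant figure)
Grey → 8 (third significant figure)
Violet → ×10^7 multiplier
Brown → ±1% tolerance
558 × 10000000 = 5580000000 Ω
Smallest = 5580000000 × (1 − 1/100) = 5524200000 Ω.

5524200000 Ω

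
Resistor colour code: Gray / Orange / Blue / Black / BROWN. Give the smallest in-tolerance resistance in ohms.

Grey → 8 (first significant figure)
Orange → 3 (second significant figure)
Blue → 6 (third significant figure)
Black → ×1 multiplier
Brown → ±1% tolerance
836 × 1 = 836 Ω
Smallest = 836 × (1 − 1/100) = 827.64 Ω.

827.64 Ω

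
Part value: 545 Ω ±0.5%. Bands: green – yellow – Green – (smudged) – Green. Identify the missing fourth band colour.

black

545 Ω = 545 × 10^0.
The fourth band is the multiplier, 10^0, which is black.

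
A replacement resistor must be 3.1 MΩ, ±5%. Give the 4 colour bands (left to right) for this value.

3100000 Ω = 31 × 10^5.
3 → orange
1 → brown
Multiplier 10^5 → green.
±5% tolerance → gold.

orange, brown, green, gold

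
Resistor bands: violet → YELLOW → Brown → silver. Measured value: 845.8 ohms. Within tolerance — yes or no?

no

Violet → 7 (first significant figure)
Yellow → 4 (second significant figure)
Brown → ×10 multiplier
Silver → ±10% tolerance
74 × 10 = 740 Ω
Allowed range: 666 Ω to 814 Ω.
845.8 ohms lies outside that range.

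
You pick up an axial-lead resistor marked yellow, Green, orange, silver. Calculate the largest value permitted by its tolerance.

49500 Ω

Yellow → 4 (first significant figure)
Green → 5 (second significant figure)
Orange → ×10^3 multiplier
Silver → ±10% tolerance
45 × 1000 = 45000 Ω
Largest = 45000 × (1 + 10/100) = 49500 Ω.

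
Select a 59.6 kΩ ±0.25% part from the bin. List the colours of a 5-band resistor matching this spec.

59600 Ω = 596 × 10^2.
5 → green
9 → white
6 → blue
Multiplier 10^2 → red.
±0.25% tolerance → blue.

green, white, blue, red, blue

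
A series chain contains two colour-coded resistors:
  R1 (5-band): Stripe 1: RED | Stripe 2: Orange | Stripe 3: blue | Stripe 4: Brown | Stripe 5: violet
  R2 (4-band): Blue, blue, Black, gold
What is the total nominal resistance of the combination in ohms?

2426 Ω

R1: red, orange, blue → 236; brown ×10 → 2360 Ω.
R2: blue, blue → 66; black ×1 → 66 Ω.
Series: 2360 + 66 = 2426 Ω.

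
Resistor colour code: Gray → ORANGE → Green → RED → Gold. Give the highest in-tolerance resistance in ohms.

Grey → 8 (first significant figure)
Orange → 3 (second significant figure)
Green → 5 (third significant figure)
Red → ×10^2 multiplier
Gold → ±5% tolerance
835 × 100 = 83500 Ω
Highest = 83500 × (1 + 5/100) = 87675 Ω.

87675 Ω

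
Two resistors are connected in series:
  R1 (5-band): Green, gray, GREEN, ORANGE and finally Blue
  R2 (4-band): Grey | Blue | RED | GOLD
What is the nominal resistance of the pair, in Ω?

R1: green, grey, green → 585; orange ×10^3 → 585000 Ω.
R2: grey, blue → 86; red ×10^2 → 8600 Ω.
Series: 585000 + 8600 = 593600 Ω.

593600 Ω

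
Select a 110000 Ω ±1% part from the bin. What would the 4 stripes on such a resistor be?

brown, brown, yellow, brown

110000 Ω = 11 × 10^4.
1 → brown
1 → brown
Multiplier 10^4 → yellow.
±1% tolerance → brown.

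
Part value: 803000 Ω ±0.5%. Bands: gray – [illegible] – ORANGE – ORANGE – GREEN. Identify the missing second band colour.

black

803000 Ω = 803 × 10^3.
The second band gives digit 0 of the significand, and 0 is black.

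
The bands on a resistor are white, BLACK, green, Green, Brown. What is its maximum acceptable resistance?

White → 9 (first significant figure)
Black → 0 (second significant figure)
Green → 5 (third significant figure)
Green → ×10^5 multiplier
Brown → ±1% tolerance
905 × 100000 = 90500000 Ω
Maximum = 90500000 × (1 + 1/100) = 91405000 Ω.

91405000 Ω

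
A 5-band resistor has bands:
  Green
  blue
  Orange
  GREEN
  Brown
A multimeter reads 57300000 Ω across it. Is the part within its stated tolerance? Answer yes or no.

Green → 5 (first significant figure)
Blue → 6 (second significant figure)
Orange → 3 (third significant figure)
Green → ×10^5 multiplier
Brown → ±1% tolerance
563 × 100000 = 56300000 Ω
Allowed range: 55737000 Ω to 56863000 Ω.
57300000 Ω lies outside that range.

no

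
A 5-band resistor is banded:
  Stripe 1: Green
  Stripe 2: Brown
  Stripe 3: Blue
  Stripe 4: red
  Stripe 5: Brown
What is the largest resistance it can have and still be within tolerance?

Green → 5 (first significant figure)
Brown → 1 (second significant figure)
Blue → 6 (third significant figure)
Red → ×10^2 multiplier
Brown → ±1% tolerance
516 × 100 = 51600 Ω
Largest = 51600 × (1 + 1/100) = 52116 Ω.

52116 Ω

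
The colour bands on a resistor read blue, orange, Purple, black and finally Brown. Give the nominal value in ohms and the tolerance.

637 Ω ±1%

Blue → 6 (first significant figure)
Orange → 3 (second significant figure)
Violet → 7 (third significant figure)
Black → ×1 multiplier
Brown → ±1% tolerance
637 × 1 = 637 Ω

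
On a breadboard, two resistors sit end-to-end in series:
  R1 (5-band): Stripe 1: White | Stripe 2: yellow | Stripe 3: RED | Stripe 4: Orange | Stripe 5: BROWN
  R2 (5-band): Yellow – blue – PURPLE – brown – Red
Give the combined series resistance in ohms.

946670 Ω

R1: white, yellow, red → 942; orange ×10^3 → 942000 Ω.
R2: yellow, blue, violet → 467; brown ×10 → 4670 Ω.
Series: 942000 + 4670 = 946670 Ω.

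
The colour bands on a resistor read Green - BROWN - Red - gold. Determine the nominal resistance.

5100 Ω

Green → 5 (first significant figure)
Brown → 1 (second significant figure)
Red → ×10^2 multiplier
51 × 100 = 5100 Ω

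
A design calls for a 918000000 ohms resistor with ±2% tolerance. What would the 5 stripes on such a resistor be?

918000000 Ω = 918 × 10^6.
9 → white
1 → brown
8 → grey
Multiplier 10^6 → blue.
±2% tolerance → red.

white, brown, grey, blue, red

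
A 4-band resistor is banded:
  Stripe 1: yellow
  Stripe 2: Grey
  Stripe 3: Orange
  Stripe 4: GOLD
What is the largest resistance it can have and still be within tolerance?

Yellow → 4 (first significant figure)
Grey → 8 (second significant figure)
Orange → ×10^3 multiplier
Gold → ±5% tolerance
48 × 1000 = 48000 Ω
Largest = 48000 × (1 + 5/100) = 50400 Ω.

50400 Ω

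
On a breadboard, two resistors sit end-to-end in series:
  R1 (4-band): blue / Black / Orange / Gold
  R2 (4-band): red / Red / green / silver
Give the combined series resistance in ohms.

R1: blue, black → 60; orange ×10^3 → 60000 Ω.
R2: red, red → 22; green ×10^5 → 2200000 Ω.
Series: 60000 + 2200000 = 2260000 Ω.

2260000 Ω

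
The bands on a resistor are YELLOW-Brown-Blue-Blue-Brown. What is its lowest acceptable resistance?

411840000 Ω

Yellow → 4 (first significant figure)
Brown → 1 (second significant figure)
Blue → 6 (third significant figure)
Blue → ×10^6 multiplier
Brown → ±1% tolerance
416 × 1000000 = 416000000 Ω
Lowest = 416000000 × (1 − 1/100) = 411840000 Ω.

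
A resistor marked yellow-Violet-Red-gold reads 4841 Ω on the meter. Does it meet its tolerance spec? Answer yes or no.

yes

Yellow → 4 (first significant figure)
Violet → 7 (second significant figure)
Red → ×10^2 multiplier
Gold → ±5% tolerance
47 × 100 = 4700 Ω
Allowed range: 4465 Ω to 4935 Ω.
4841 Ω lies inside that range.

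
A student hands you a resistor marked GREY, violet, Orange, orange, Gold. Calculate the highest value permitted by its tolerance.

916650 Ω

Grey → 8 (first significant figure)
Violet → 7 (second significant figure)
Orange → 3 (third significant figure)
Orange → ×10^3 multiplier
Gold → ±5% tolerance
873 × 1000 = 873000 Ω
Highest = 873000 × (1 + 5/100) = 916650 Ω.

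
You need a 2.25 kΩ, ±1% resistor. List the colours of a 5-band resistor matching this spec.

red, red, green, brown, brown

2250 Ω = 225 × 10^1.
2 → red
2 → red
5 → green
Multiplier 10^1 → brown.
±1% tolerance → brown.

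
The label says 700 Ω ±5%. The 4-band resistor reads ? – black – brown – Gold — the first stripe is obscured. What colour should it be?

700 Ω = 70 × 10^1.
The first band gives digit 7 of the significand, and 7 is violet.

violet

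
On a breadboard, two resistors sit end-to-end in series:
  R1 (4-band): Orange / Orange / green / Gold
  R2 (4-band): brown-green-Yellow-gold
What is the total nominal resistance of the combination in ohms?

3450000 Ω

R1: orange, orange → 33; green ×10^5 → 3300000 Ω.
R2: brown, green → 15; yellow ×10^4 → 150000 Ω.
Series: 3300000 + 150000 = 3450000 Ω.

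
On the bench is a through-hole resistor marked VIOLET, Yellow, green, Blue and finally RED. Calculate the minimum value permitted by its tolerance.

730100000 Ω

Violet → 7 (first significant figure)
Yellow → 4 (second significant figure)
Green → 5 (third significant figure)
Blue → ×10^6 multiplier
Red → ±2% tolerance
745 × 1000000 = 745000000 Ω
Minimum = 745000000 × (1 − 2/100) = 730100000 Ω.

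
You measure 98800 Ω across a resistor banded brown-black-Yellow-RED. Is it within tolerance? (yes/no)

Brown → 1 (first significant figure)
Black → 0 (second significant figure)
Yellow → ×10^4 multiplier
Red → ±2% tolerance
10 × 10000 = 100000 Ω
Allowed range: 98000 Ω to 102000 Ω.
98800 Ω lies inside that range.

yes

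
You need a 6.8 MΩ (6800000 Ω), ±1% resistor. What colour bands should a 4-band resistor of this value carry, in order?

blue, grey, green, brown

6800000 Ω = 68 × 10^5.
6 → blue
8 → grey
Multiplier 10^5 → green.
±1% tolerance → brown.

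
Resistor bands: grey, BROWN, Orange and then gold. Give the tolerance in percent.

±5%

The last band, gold, is the tolerance band.
Gold corresponds to ±5%.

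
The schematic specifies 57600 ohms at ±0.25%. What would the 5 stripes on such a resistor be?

green, violet, blue, red, blue

57600 Ω = 576 × 10^2.
5 → green
7 → violet
6 → blue
Multiplier 10^2 → red.
±0.25% tolerance → blue.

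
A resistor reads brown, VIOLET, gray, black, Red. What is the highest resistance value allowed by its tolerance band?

181.56 Ω

Brown → 1 (first significant figure)
Violet → 7 (second significant figure)
Grey → 8 (third significant figure)
Black → ×1 multiplier
Red → ±2% tolerance
178 × 1 = 178 Ω
Highest = 178 × (1 + 2/100) = 181.56 Ω.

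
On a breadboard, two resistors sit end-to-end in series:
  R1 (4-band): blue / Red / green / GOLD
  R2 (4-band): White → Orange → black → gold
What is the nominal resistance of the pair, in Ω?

6200093 Ω

R1: blue, red → 62; green ×10^5 → 6200000 Ω.
R2: white, orange → 93; black ×1 → 93 Ω.
Series: 6200000 + 93 = 6200093 Ω.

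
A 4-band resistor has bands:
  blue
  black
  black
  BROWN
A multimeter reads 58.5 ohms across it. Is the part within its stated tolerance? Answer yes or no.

no

Blue → 6 (first significant figure)
Black → 0 (second significant figure)
Black → ×1 multiplier
Brown → ±1% tolerance
60 × 1 = 60 Ω
Allowed range: 59.4 Ω to 60.6 Ω.
58.5 ohms lies outside that range.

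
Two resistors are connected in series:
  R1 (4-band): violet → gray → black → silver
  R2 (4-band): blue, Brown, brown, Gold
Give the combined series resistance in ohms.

R1: violet, grey → 78; black ×1 → 78 Ω.
R2: blue, brown → 61; brown ×10 → 610 Ω.
Series: 78 + 610 = 688 Ω.

688 Ω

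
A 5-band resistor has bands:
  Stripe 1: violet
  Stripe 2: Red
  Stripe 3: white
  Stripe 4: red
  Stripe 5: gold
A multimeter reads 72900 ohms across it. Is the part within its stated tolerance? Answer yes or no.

Violet → 7 (first significant figure)
Red → 2 (second significant figure)
White → 9 (third significant figure)
Red → ×10^2 multiplier
Gold → ±5% tolerance
729 × 100 = 72900 Ω
Allowed range: 69255 Ω to 76545 Ω.
72900 ohms lies inside that range.

yes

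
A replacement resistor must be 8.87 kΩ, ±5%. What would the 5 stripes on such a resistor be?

8870 Ω = 887 × 10^1.
8 → grey
8 → grey
7 → violet
Multiplier 10^1 → brown.
±5% tolerance → gold.

grey, grey, violet, brown, gold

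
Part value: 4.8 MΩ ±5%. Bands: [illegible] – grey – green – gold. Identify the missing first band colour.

yellow

4800000 Ω = 48 × 10^5.
The first band gives digit 4 of the significand, and 4 is yellow.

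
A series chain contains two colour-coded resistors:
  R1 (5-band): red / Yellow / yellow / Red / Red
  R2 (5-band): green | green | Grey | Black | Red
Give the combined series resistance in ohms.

R1: red, yellow, yellow → 244; red ×10^2 → 24400 Ω.
R2: green, green, grey → 558; black ×1 → 558 Ω.
Series: 24400 + 558 = 24958 Ω.

24958 Ω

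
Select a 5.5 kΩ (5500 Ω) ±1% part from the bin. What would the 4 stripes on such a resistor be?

5500 Ω = 55 × 10^2.
5 → green
5 → green
Multiplier 10^2 → red.
±1% tolerance → brown.

green, green, red, brown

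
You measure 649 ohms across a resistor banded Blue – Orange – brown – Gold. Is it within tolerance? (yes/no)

Blue → 6 (first significant figure)
Orange → 3 (second significant figure)
Brown → ×10 multiplier
Gold → ±5% tolerance
63 × 10 = 630 Ω
Allowed range: 598.5 Ω to 661.5 Ω.
649 ohms lies inside that range.

yes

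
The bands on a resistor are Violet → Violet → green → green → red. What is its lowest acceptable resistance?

Violet → 7 (first significant figure)
Violet → 7 (second significant figure)
Green → 5 (third significant figure)
Green → ×10^5 multiplier
Red → ±2% tolerance
775 × 100000 = 77500000 Ω
Lowest = 77500000 × (1 − 2/100) = 75950000 Ω.

75950000 Ω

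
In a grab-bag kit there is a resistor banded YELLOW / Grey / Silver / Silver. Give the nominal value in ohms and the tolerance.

0.48 Ω ±10%

Yellow → 4 (first significant figure)
Grey → 8 (second significant figure)
Silver → ×0.01 multiplier
Silver → ±10% tolerance
48 × 0.01 = 0.48 Ω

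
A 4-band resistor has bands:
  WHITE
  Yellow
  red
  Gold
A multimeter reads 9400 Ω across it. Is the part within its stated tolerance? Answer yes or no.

White → 9 (first significant figure)
Yellow → 4 (second significant figure)
Red → ×10^2 multiplier
Gold → ±5% tolerance
94 × 100 = 9400 Ω
Allowed range: 8930 Ω to 9870 Ω.
9400 Ω lies inside that range.

yes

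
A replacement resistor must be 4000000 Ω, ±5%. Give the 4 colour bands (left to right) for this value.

4000000 Ω = 40 × 10^5.
4 → yellow
0 → black
Multiplier 10^5 → green.
±5% tolerance → gold.

yellow, black, green, gold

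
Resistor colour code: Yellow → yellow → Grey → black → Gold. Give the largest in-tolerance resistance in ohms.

Yellow → 4 (first significant figure)
Yellow → 4 (second significant figure)
Grey → 8 (third significant figure)
Black → ×1 multiplier
Gold → ±5% tolerance
448 × 1 = 448 Ω
Largest = 448 × (1 + 5/100) = 470.4 Ω.

470.4 Ω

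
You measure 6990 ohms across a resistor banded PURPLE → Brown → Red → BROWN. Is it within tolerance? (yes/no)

no

Violet → 7 (first significant figure)
Brown → 1 (second significant figure)
Red → ×10^2 multiplier
Brown → ±1% tolerance
71 × 100 = 7100 Ω
Allowed range: 7029 Ω to 7171 Ω.
6990 ohms lies outside that range.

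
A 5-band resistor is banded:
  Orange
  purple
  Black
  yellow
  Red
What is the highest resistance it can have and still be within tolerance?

Orange → 3 (first significant figure)
Violet → 7 (second significant figure)
Black → 0 (third significant figure)
Yellow → ×10^4 multiplier
Red → ±2% tolerance
370 × 10000 = 3700000 Ω
Highest = 3700000 × (1 + 2/100) = 3774000 Ω.

3774000 Ω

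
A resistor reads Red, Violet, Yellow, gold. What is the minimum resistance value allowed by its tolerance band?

Red → 2 (first significant figure)
Violet → 7 (second significant figure)
Yellow → ×10^4 multiplier
Gold → ±5% tolerance
27 × 10000 = 270000 Ω
Minimum = 270000 × (1 − 5/100) = 256500 Ω.

256500 Ω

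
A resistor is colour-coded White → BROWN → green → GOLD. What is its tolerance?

The last band, gold, is the tolerance band.
Gold corresponds to ±5%.

±5%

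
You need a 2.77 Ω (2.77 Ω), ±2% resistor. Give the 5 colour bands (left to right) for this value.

red, violet, violet, silver, red

2.77 Ω = 277 × 10^-2.
2 → red
7 → violet
7 → violet
Multiplier 10^-2 → silver.
±2% tolerance → red.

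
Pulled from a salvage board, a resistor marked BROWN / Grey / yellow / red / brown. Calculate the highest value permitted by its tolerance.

Brown → 1 (first significant figure)
Grey → 8 (second significant figure)
Yellow → 4 (third significant figure)
Red → ×10^2 multiplier
Brown → ±1% tolerance
184 × 100 = 18400 Ω
Highest = 18400 × (1 + 1/100) = 18584 Ω.

18584 Ω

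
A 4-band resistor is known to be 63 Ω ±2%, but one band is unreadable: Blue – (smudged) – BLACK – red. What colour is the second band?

orange

63 Ω = 63 × 10^0.
The second band gives digit 3 of the significand, and 3 is orange.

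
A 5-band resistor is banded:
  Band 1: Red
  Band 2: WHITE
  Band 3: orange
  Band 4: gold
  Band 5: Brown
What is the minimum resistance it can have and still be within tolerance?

Red → 2 (first significant figure)
White → 9 (second significant figure)
Orange → 3 (third significant figure)
Gold → ×0.1 multiplier
Brown → ±1% tolerance
293 × 0.1 = 29.3 Ω
Minimum = 29.3 × (1 − 1/100) = 29.007 Ω.

29.007 Ω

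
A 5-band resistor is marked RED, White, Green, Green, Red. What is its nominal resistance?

Red → 2 (first significant figure)
White → 9 (second significant figure)
Green → 5 (third significant figure)
Green → ×10^5 multiplier
295 × 100000 = 29500000 Ω

29500000 Ω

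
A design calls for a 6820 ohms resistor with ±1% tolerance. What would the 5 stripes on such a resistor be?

blue, grey, red, brown, brown

6820 Ω = 682 × 10^1.
6 → blue
8 → grey
2 → red
Multiplier 10^1 → brown.
±1% tolerance → brown.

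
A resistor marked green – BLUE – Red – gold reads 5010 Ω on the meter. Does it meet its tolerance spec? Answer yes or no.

no

Green → 5 (first significant figure)
Blue → 6 (second significant figure)
Red → ×10^2 multiplier
Gold → ±5% tolerance
56 × 100 = 5600 Ω
Allowed range: 5320 Ω to 5880 Ω.
5010 Ω lies outside that range.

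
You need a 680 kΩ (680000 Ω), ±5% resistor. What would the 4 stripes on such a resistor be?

blue, grey, yellow, gold

680000 Ω = 68 × 10^4.
6 → blue
8 → grey
Multiplier 10^4 → yellow.
±5% tolerance → gold.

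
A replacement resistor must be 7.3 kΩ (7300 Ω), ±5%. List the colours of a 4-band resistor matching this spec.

7300 Ω = 73 × 10^2.
7 → violet
3 → orange
Multiplier 10^2 → red.
±5% tolerance → gold.

violet, orange, red, gold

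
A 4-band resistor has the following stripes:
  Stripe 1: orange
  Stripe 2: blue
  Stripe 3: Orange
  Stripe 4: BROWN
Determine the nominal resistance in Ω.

Orange → 3 (first significant figure)
Blue → 6 (second significant figure)
Orange → ×10^3 multiplier
36 × 1000 = 36000 Ω

36000 Ω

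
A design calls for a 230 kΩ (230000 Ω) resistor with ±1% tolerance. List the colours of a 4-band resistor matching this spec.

230000 Ω = 23 × 10^4.
2 → red
3 → orange
Multiplier 10^4 → yellow.
±1% tolerance → brown.

red, orange, yellow, brown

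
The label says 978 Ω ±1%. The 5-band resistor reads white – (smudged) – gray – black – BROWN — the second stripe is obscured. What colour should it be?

978 Ω = 978 × 10^0.
The second band gives digit 7 of the significand, and 7 is violet.

violet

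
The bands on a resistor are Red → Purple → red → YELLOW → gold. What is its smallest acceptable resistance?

2584000 Ω

Red → 2 (first significant figure)
Violet → 7 (second significant figure)
Red → 2 (third significant figure)
Yellow → ×10^4 multiplier
Gold → ±5% tolerance
272 × 10000 = 2720000 Ω
Smallest = 2720000 × (1 − 5/100) = 2584000 Ω.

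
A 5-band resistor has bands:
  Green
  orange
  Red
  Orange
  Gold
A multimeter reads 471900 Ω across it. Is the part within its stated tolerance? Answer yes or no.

no

Green → 5 (first significant figure)
Orange → 3 (second significant figure)
Red → 2 (third significant figure)
Orange → ×10^3 multiplier
Gold → ±5% tolerance
532 × 1000 = 532000 Ω
Allowed range: 505400 Ω to 558600 Ω.
471900 Ω lies outside that range.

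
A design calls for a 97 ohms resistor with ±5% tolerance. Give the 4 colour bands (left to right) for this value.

white, violet, black, gold

97 Ω = 97 × 10^0.
9 → white
7 → violet
Multiplier 10^0 → black.
±5% tolerance → gold.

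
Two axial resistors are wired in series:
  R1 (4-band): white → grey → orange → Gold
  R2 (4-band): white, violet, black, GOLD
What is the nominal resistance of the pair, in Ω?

R1: white, grey → 98; orange ×10^3 → 98000 Ω.
R2: white, violet → 97; black ×1 → 97 Ω.
Series: 98000 + 97 = 98097 Ω.

98097 Ω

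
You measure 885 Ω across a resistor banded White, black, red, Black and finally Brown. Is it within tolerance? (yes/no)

White → 9 (first significant figure)
Black → 0 (second significant figure)
Red → 2 (third significant figure)
Black → ×1 multiplier
Brown → ±1% tolerance
902 × 1 = 902 Ω
Allowed range: 892.98 Ω to 911.02 Ω.
885 Ω lies outside that range.

no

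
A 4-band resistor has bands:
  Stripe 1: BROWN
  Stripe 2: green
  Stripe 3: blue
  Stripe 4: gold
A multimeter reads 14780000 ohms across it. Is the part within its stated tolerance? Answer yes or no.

yes

Brown → 1 (first significant figure)
Green → 5 (second significant figure)
Blue → ×10^6 multiplier
Gold → ±5% tolerance
15 × 1000000 = 15000000 Ω
Allowed range: 14250000 Ω to 15750000 Ω.
14780000 ohms lies inside that range.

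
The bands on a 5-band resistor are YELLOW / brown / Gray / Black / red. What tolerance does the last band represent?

The last band, red, is the tolerance band.
Red corresponds to ±2%.

±2%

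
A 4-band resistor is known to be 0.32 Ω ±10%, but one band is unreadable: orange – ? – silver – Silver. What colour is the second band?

red

0.32 Ω = 32 × 10^-2.
The second band gives digit 2 of the significand, and 2 is red.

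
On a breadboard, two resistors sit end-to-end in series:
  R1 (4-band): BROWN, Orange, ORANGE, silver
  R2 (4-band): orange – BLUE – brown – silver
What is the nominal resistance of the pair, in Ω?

R1: brown, orange → 13; orange ×10^3 → 13000 Ω.
R2: orange, blue → 36; brown ×10 → 360 Ω.
Series: 13000 + 360 = 13360 Ω.

13360 Ω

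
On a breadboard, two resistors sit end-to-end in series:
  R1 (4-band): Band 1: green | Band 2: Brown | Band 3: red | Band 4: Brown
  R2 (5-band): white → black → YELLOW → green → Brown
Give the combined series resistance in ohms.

90405100 Ω

R1: green, brown → 51; red ×10^2 → 5100 Ω.
R2: white, black, yellow → 904; green ×10^5 → 90400000 Ω.
Series: 5100 + 90400000 = 90405100 Ω.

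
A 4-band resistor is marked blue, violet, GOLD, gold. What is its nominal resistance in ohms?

6.7 Ω

Blue → 6 (first significant figure)
Violet → 7 (second significant figure)
Gold → ×0.1 multiplier
67 × 0.1 = 6.7 Ω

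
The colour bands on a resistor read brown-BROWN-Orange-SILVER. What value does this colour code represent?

11000 Ω

Brown → 1 (first significant figure)
Brown → 1 (second significant figure)
Orange → ×10^3 multiplier
11 × 1000 = 11000 Ω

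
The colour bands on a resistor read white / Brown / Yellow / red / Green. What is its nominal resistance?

91400 Ω

White → 9 (first significant figure)
Brown → 1 (second significant figure)
Yellow → 4 (third significant figure)
Red → ×10^2 multiplier
914 × 100 = 91400 Ω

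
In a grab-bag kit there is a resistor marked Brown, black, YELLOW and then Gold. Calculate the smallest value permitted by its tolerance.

95000 Ω

Brown → 1 (first significant figure)
Black → 0 (second significant figure)
Yellow → ×10^4 multiplier
Gold → ±5% tolerance
10 × 10000 = 100000 Ω
Smallest = 100000 × (1 − 5/100) = 95000 Ω.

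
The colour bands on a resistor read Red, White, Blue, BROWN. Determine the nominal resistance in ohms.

Red → 2 (first significant figure)
White → 9 (second significant figure)
Blue → ×10^6 multiplier
29 × 1000000 = 29000000 Ω

29000000 Ω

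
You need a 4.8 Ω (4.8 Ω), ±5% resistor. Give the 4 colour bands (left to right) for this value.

yellow, grey, gold, gold

4.8 Ω = 48 × 10^-1.
4 → yellow
8 → grey
Multiplier 10^-1 → gold.
±5% tolerance → gold.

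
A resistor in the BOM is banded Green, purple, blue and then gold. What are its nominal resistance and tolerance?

57000000 Ω ±5%

Green → 5 (first significant figure)
Violet → 7 (second significant figure)
Blue → ×10^6 multiplier
Gold → ±5% tolerance
57 × 1000000 = 57000000 Ω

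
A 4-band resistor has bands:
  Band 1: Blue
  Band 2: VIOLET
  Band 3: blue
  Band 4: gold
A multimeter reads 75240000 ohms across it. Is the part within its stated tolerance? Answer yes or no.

no

Blue → 6 (first significant figure)
Violet → 7 (second significant figure)
Blue → ×10^6 multiplier
Gold → ±5% tolerance
67 × 1000000 = 67000000 Ω
Allowed range: 63650000 Ω to 70350000 Ω.
75240000 ohms lies outside that range.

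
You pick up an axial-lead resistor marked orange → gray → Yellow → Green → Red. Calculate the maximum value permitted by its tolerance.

39168000 Ω

Orange → 3 (first significant figure)
Grey → 8 (second significant figure)
Yellow → 4 (third significant figure)
Green → ×10^5 multiplier
Red → ±2% tolerance
384 × 100000 = 38400000 Ω
Maximum = 38400000 × (1 + 2/100) = 39168000 Ω.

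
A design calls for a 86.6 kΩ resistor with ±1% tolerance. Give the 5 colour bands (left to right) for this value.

grey, blue, blue, red, brown

86600 Ω = 866 × 10^2.
8 → grey
6 → blue
6 → blue
Multiplier 10^2 → red.
±1% tolerance → brown.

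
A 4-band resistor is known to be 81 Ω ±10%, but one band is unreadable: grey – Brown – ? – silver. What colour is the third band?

black

81 Ω = 81 × 10^0.
The third band is the multiplier, 10^0, which is black.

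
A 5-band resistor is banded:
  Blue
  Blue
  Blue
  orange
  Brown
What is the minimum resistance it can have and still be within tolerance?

659340 Ω

Blue → 6 (first significant figure)
Blue → 6 (second significant figure)
Blue → 6 (third significant figure)
Orange → ×10^3 multiplier
Brown → ±1% tolerance
666 × 1000 = 666000 Ω
Minimum = 666000 × (1 − 1/100) = 659340 Ω.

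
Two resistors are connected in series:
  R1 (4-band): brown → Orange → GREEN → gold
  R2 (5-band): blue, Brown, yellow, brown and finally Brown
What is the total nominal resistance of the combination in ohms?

R1: brown, orange → 13; green ×10^5 → 1300000 Ω.
R2: blue, brown, yellow → 614; brown ×10 → 6140 Ω.
Series: 1300000 + 6140 = 1306140 Ω.

1306140 Ω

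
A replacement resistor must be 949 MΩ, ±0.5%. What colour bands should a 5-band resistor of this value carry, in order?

white, yellow, white, blue, green

949000000 Ω = 949 × 10^6.
9 → white
4 → yellow
9 → white
Multiplier 10^6 → blue.
±0.5% tolerance → green.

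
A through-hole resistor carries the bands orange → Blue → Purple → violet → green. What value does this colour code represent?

Orange → 3 (first significant figure)
Blue → 6 (second significant figure)
Violet → 7 (third significant figure)
Violet → ×10^7 multiplier
367 × 10000000 = 3670000000 Ω

3670000000 Ω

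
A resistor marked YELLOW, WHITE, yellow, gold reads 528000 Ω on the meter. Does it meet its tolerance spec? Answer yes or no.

no

Yellow → 4 (first significant figure)
White → 9 (second significant figure)
Yellow → ×10^4 multiplier
Gold → ±5% tolerance
49 × 10000 = 490000 Ω
Allowed range: 465500 Ω to 514500 Ω.
528000 Ω lies outside that range.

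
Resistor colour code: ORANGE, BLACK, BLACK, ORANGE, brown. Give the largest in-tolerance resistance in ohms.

Orange → 3 (first significant figure)
Black → 0 (second significant figure)
Black → 0 (third significant figure)
Orange → ×10^3 multiplier
Brown → ±1% tolerance
300 × 1000 = 300000 Ω
Largest = 300000 × (1 + 1/100) = 303000 Ω.

303000 Ω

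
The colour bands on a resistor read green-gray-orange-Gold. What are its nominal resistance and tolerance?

Green → 5 (first significant figure)
Grey → 8 (second significant figure)
Orange → ×10^3 multiplier
Gold → ±5% tolerance
58 × 1000 = 58000 Ω

58000 Ω ±5%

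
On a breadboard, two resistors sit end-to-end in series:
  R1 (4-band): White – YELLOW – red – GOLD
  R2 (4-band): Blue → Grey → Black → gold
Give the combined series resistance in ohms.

9468 Ω

R1: white, yellow → 94; red ×10^2 → 9400 Ω.
R2: blue, grey → 68; black ×1 → 68 Ω.
Series: 9400 + 68 = 9468 Ω.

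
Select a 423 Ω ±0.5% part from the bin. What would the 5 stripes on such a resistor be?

yellow, red, orange, black, green

423 Ω = 423 × 10^0.
4 → yellow
2 → red
3 → orange
Multiplier 10^0 → black.
±0.5% tolerance → green.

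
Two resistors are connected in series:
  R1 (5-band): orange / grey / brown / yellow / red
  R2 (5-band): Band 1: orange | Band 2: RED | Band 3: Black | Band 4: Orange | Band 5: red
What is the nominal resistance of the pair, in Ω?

R1: orange, grey, brown → 381; yellow ×10^4 → 3810000 Ω.
R2: orange, red, black → 320; orange ×10^3 → 320000 Ω.
Series: 3810000 + 320000 = 4130000 Ω.

4130000 Ω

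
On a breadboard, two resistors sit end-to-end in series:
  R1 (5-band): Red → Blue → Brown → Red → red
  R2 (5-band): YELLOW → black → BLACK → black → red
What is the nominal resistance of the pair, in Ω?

R1: red, blue, brown → 261; red ×10^2 → 26100 Ω.
R2: yellow, black, black → 400; black ×1 → 400 Ω.
Series: 26100 + 400 = 26500 Ω.

26500 Ω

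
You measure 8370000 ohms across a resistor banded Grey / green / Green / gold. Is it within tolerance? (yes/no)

yes

Grey → 8 (first significant figure)
Green → 5 (second significant figure)
Green → ×10^5 multiplier
Gold → ±5% tolerance
85 × 100000 = 8500000 Ω
Allowed range: 8075000 Ω to 8925000 Ω.
8370000 ohms lies inside that range.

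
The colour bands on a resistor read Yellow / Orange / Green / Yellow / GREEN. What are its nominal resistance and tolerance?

4350000 Ω ±0.5%

Yellow → 4 (first significant figure)
Orange → 3 (second significant figure)
Green → 5 (third significant figure)
Yellow → ×10^4 multiplier
Green → ±0.5% tolerance
435 × 10000 = 4350000 Ω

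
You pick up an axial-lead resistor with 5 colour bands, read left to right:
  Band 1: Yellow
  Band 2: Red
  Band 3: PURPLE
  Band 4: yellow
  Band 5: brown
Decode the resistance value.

Yellow → 4 (first significant figure)
Red → 2 (second significant figure)
Violet → 7 (third significant figure)
Yellow → ×10^4 multiplier
427 × 10000 = 4270000 Ω

4270000 Ω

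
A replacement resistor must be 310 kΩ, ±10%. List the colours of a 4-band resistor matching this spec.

310000 Ω = 31 × 10^4.
3 → orange
1 → brown
Multiplier 10^4 → yellow.
±10% tolerance → silver.

orange, brown, yellow, silver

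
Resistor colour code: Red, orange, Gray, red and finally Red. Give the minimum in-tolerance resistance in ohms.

23324 Ω

Red → 2 (first significant figure)
Orange → 3 (second significant figure)
Grey → 8 (third significant figure)
Red → ×10^2 multiplier
Red → ±2% tolerance
238 × 100 = 23800 Ω
Minimum = 23800 × (1 − 2/100) = 23324 Ω.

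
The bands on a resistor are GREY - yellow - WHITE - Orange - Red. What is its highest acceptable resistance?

Grey → 8 (first significant figure)
Yellow → 4 (second significant figure)
White → 9 (third significant figure)
Orange → ×10^3 multiplier
Red → ±2% tolerance
849 × 1000 = 849000 Ω
Highest = 849000 × (1 + 2/100) = 865980 Ω.

865980 Ω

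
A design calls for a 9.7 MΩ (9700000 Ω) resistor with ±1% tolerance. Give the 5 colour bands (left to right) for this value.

9700000 Ω = 970 × 10^4.
9 → white
7 → violet
0 → black
Multiplier 10^4 → yellow.
±1% tolerance → brown.

white, violet, black, yellow, brown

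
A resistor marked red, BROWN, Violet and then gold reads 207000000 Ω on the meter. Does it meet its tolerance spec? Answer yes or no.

Red → 2 (first significant figure)
Brown → 1 (second significant figure)
Violet → ×10^7 multiplier
Gold → ±5% tolerance
21 × 10000000 = 210000000 Ω
Allowed range: 199500000 Ω to 220500000 Ω.
207000000 Ω lies inside that range.

yes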